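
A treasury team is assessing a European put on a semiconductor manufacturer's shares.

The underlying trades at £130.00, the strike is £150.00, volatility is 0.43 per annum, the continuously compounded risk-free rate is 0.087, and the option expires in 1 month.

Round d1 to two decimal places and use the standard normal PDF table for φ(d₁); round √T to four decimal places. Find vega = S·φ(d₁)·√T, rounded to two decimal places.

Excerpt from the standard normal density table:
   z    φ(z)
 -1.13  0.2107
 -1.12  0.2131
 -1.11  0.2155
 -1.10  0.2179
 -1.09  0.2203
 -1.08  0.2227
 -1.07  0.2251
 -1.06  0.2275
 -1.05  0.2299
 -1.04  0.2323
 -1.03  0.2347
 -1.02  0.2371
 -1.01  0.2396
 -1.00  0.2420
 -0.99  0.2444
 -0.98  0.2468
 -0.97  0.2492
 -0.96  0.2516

T = 0.08333;  σ√T = 0.1241
ln(S/K) + (r + σ²/2)T = ln(130/150) + (0.087 + 0.43²/2)·0.08333 = -0.1431 + 0.0150 = -0.1281
d₁ = -0.1281 / 0.1241 = -1.0324 ⇒ -1.03
√T = √0.08333 = 0.2887
φ(d₁) = φ(-1.03) = 0.2347
vega = S·φ(d₁)·√T = 130·0.2347·0.2887 = 8.8085
(Call and put vega coincide under Black-Scholes.)

8.81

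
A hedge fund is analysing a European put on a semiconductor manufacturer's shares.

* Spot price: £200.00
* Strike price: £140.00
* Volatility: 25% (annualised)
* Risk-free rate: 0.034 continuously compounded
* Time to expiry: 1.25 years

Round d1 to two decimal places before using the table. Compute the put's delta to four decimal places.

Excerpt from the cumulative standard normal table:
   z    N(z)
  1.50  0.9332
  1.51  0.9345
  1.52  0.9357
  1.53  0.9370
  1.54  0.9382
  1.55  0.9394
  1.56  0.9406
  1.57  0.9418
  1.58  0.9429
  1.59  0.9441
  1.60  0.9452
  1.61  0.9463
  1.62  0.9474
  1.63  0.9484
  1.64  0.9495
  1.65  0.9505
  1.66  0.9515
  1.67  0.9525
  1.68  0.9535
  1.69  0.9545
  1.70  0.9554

σ√T = 0.25·√1.25 = 0.2795
d₁ = [ln(200/140) + (0.034 + 0.25²/2)·1.25] / 0.2795 = [0.3567 + 0.0816] / 0.2795 = 1.5679 → 1.57
N(d₁) = N(1.57) = 0.9418
Δ_put = N(d₁) − 1 = 0.9418 − 1 = -0.0582

-0.0582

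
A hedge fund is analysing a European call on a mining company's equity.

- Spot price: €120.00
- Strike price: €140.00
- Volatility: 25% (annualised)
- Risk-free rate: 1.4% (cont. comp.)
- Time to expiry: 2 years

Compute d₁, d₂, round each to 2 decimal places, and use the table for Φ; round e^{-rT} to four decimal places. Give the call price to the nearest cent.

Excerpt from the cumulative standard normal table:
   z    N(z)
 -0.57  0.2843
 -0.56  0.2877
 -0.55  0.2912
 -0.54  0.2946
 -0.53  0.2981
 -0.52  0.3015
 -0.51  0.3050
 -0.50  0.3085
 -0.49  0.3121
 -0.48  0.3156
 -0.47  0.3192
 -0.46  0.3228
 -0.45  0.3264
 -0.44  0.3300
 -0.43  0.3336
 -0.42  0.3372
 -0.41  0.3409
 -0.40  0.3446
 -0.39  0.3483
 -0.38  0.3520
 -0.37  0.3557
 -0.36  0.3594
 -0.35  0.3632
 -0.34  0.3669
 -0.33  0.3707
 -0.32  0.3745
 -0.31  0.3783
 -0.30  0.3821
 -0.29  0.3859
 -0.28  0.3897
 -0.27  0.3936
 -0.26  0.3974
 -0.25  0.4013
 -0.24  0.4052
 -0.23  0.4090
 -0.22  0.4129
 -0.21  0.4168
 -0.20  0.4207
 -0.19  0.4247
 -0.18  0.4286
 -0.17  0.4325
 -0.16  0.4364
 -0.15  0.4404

T = 2;  σ√T = 0.3536
d₁ = [ln(120/140) + (0.014 + 0.25²/2)·2] / 0.3536 = [-0.1542 + 0.0905] / 0.3536 = -0.1800 ⇒ -0.18
d₂ = d₁ − σ√T = -0.1800 − 0.3536 = -0.5336 ⇒ -0.53
e^(−rT) = e^(−0.014·2) = 0.9724
C = 120·N(-0.18) − 140·0.9724·N(-0.53) = 120·0.4286 − 140·0.9724·0.2981 = 51.4320 − 40.5821 = 10.8499

€10.85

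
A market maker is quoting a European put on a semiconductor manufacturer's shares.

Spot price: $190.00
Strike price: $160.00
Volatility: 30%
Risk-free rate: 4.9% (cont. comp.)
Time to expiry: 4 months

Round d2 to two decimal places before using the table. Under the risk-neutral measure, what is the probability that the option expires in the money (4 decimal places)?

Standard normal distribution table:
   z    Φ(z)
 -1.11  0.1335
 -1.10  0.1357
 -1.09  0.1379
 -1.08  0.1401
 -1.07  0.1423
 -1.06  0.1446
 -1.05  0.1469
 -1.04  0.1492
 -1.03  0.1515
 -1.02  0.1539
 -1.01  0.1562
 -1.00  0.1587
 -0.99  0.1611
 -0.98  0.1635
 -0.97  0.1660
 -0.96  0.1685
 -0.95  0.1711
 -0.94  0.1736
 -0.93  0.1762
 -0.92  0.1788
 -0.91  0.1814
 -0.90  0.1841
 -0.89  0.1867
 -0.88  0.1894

0.1587

σ√T = 0.3·√0.3333 = 0.1732
ln(S/K) + (r + σ²/2)T = ln(190/160) + (0.049 + 0.3²/2)·0.3333 = 0.1719 + 0.0313 = 0.2032
d₁ = 0.2032 / 0.1732 = 1.1731 → 1.17
d₂ = d₁ − σ√T = 1.1731 − 0.1732 = 0.9999 → 1.00
Pr(exercise) under Q = N(−d₂) = N(-1.00) = 0.1587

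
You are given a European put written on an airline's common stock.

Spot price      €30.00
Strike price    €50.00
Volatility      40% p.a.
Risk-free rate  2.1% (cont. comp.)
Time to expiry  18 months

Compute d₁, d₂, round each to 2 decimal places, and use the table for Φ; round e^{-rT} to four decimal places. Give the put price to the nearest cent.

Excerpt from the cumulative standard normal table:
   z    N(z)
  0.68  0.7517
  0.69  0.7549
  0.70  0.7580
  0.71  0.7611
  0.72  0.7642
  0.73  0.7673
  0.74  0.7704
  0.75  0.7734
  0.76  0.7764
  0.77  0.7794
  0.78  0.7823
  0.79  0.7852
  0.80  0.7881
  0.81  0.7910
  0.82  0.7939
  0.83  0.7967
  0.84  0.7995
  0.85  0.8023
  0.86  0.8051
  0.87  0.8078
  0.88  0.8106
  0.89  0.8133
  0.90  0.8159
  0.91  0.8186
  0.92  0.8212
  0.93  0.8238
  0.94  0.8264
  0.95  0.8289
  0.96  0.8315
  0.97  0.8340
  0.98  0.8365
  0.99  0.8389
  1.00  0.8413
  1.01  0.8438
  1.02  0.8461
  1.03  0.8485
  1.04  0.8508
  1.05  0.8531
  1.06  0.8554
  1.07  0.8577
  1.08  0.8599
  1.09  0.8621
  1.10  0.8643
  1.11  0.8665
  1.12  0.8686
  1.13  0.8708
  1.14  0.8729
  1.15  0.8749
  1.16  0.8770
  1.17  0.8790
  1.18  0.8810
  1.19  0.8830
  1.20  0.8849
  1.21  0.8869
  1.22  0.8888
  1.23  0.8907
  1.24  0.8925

σ√T = 0.4·√1.5 = 0.4899
d₁ = [ln(30/50) + (0.021 + ½·0.4²)·1.5] / (σ√T) = (-0.5108 + 0.1515) / 0.4899 = -0.7335 ≈ -0.73
d₂ = -0.7335 − 0.4899 = -1.2234 ≈ -1.22
e^(−rT) = e^(−0.021·1.5) = 0.9690
P = 50·0.9690·N(1.22) − 30·N(0.73) = 50·0.9690·0.8888 − 30·0.7673 = 43.0624 − 23.0190 = 20.0434

€20.04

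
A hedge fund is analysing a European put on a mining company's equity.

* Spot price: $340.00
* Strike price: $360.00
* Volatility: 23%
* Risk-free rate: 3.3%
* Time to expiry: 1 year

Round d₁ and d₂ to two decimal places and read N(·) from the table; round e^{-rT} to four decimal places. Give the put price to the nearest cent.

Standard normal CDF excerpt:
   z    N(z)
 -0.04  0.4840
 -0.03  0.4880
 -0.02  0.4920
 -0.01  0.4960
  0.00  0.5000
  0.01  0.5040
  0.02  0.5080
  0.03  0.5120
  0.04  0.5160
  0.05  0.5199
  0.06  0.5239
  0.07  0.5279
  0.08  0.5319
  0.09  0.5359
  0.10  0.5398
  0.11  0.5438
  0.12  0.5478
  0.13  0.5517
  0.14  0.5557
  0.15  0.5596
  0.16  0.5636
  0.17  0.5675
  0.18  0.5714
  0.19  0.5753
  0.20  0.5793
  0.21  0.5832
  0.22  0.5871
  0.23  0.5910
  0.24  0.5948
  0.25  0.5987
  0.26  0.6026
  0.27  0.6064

T = 1;  σ√T = 0.2300
d₁ = [ln(340/360) + (0.033 + 0.23²/2)·1] / 0.2300 = [-0.0572 + 0.0595] / 0.2300 = 0.0100 ≈ 0.01
d₂ = d₁ − σ√T = 0.0100 − 0.2300 = -0.2200 ≈ -0.22
e^(−rT) = e^(−0.033·1) = 0.9675
N(−d₂) = N(0.22) = 0.5871;  N(−d₁) = N(-0.01) = 0.4960
P = 360·0.9675·0.5871 − 340·0.4960 = 204.4869 − 168.6400 = 35.8469

$35.85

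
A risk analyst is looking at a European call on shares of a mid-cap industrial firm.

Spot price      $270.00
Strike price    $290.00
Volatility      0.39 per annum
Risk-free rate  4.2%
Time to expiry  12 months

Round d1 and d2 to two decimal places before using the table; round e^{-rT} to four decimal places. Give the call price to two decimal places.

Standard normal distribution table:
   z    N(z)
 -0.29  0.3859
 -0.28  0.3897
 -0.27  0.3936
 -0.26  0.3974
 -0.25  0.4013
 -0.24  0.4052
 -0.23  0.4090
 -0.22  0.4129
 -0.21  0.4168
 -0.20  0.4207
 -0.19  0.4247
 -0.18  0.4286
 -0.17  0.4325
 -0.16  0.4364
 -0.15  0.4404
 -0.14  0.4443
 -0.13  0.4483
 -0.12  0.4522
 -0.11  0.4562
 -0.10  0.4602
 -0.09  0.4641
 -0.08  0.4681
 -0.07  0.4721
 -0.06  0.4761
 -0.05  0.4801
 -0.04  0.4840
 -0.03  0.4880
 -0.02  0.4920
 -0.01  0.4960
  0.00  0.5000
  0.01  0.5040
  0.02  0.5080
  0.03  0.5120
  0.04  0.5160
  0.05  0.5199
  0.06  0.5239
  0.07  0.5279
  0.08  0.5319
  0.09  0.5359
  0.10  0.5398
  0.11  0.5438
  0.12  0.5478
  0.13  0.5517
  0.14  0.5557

$38.45

T = 1;  σ√T = 0.3900
d₁ = [ln(270/290) + (0.042 + 0.39²/2)·1] / 0.3900 = [-0.0715 + 0.1181] / 0.3900 = 0.1195 → 0.12
d₂ = d₁ − σ√T = 0.1195 − 0.3900 = -0.2705 → -0.27
e^(−rT) = e^(−0.042·1) = 0.9589
N(d₁) = N(0.12) = 0.5478;  N(d₂) = N(-0.27) = 0.3936
C = 270·0.5478 − 290·0.9589·0.3936 = 147.9060 − 109.4527 = 38.4533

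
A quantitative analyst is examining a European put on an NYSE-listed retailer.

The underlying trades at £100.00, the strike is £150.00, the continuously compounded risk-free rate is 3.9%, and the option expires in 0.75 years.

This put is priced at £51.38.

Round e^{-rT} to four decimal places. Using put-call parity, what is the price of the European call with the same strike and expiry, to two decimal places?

exp(−rT) = exp(−0.039·0.75) = 0.9712
Put-call parity: C − P = S − K·e^(−rT) = 100 − 150·0.9712 = 100 − 145.6800 = -45.6800
C = P + (C − P) = 51.38 + (-45.6800) = 5.7000

£5.70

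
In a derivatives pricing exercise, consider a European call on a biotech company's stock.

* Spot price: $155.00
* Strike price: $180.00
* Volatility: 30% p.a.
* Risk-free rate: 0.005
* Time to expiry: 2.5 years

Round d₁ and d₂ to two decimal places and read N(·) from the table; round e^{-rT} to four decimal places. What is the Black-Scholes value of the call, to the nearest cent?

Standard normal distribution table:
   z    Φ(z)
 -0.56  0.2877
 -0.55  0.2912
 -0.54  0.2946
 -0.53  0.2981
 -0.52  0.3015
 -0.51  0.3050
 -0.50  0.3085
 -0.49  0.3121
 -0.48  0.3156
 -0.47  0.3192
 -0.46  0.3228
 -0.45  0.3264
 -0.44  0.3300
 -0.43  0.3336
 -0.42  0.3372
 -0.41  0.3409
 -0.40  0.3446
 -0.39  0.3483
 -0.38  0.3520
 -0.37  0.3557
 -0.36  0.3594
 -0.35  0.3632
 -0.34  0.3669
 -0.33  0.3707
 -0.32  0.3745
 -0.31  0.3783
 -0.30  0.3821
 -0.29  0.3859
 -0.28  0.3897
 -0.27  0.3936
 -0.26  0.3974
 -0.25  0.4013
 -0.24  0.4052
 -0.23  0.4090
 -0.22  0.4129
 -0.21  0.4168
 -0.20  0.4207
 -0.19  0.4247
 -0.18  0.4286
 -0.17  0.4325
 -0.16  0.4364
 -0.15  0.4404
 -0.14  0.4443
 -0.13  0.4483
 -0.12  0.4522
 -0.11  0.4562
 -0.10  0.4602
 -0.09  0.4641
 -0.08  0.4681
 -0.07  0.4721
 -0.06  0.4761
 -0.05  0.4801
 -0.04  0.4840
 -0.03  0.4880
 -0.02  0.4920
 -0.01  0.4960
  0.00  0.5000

$21.42

T = 2.5;  σ√T = 0.4743
d₁ = [ln(155/180) + (0.005 + ½·0.3²)·2.5] / (σ√T) = (-0.1495 + 0.1250) / 0.4743 = -0.0517 which rounds to -0.05
d₂ = -0.0517 − 0.4743 = -0.5261 which rounds to -0.53
e^(−rT) = e^(−0.005·2.5) = 0.9876
N(d₁) = N(-0.05) = 0.4801;  N(d₂) = N(-0.53) = 0.2981
C = 155·0.4801 − 180·0.9876·0.2981 = 74.4155 − 52.9926 = 21.4229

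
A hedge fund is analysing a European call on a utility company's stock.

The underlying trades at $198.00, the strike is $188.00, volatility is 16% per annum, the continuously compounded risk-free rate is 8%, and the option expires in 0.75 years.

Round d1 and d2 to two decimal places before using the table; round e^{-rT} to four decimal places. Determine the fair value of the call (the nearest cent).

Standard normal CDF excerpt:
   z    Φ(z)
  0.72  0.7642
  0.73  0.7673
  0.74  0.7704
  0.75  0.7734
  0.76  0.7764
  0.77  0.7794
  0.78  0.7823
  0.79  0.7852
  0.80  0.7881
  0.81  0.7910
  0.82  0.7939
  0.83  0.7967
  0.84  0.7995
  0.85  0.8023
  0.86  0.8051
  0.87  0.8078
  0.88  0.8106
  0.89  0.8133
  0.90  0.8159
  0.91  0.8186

T = 0.75;  σ√T = 0.1386
d₁ = [ln(198/188) + (0.08 + ½·0.16²)·0.75] / (σ√T) = (0.0518 + 0.0696) / 0.1386 = 0.8763 ⇒ 0.88
d₂ = 0.8763 − 0.1386 = 0.7377 ⇒ 0.74
exp(−rT) = exp(−0.08·0.75) = 0.9418
N(d₁) = N(0.88) = 0.8106;  N(d₂) = N(0.74) = 0.7704
C = 198·0.8106 − 188·0.9418·0.7704 = 160.4988 − 136.4058 = 24.0930

$24.09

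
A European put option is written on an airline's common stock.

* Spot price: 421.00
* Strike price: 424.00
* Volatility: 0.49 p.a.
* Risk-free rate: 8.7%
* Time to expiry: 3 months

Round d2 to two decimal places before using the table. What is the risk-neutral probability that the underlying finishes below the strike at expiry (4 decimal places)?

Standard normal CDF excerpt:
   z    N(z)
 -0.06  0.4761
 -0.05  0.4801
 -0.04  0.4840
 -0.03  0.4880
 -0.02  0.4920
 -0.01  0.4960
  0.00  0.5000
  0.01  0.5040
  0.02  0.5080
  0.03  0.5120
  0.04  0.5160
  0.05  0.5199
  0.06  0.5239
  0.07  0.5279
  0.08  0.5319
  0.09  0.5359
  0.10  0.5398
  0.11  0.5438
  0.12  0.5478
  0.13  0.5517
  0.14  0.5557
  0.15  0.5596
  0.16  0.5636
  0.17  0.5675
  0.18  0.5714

0.5239

σ√T = 0.49·√0.25 = 0.2450
d₁ = [ln(421/424) + (0.087 + 0.49²/2)·0.25] / 0.2450 = [-0.0071 + 0.0518] / 0.2450 = 0.1823 → 0.18
d₂ = d₁ − σ√T = 0.1823 − 0.2450 = -0.0627 → -0.06
Risk-neutral Pr[S_T < K] = N(−d₂) = N(0.06) = 0.5239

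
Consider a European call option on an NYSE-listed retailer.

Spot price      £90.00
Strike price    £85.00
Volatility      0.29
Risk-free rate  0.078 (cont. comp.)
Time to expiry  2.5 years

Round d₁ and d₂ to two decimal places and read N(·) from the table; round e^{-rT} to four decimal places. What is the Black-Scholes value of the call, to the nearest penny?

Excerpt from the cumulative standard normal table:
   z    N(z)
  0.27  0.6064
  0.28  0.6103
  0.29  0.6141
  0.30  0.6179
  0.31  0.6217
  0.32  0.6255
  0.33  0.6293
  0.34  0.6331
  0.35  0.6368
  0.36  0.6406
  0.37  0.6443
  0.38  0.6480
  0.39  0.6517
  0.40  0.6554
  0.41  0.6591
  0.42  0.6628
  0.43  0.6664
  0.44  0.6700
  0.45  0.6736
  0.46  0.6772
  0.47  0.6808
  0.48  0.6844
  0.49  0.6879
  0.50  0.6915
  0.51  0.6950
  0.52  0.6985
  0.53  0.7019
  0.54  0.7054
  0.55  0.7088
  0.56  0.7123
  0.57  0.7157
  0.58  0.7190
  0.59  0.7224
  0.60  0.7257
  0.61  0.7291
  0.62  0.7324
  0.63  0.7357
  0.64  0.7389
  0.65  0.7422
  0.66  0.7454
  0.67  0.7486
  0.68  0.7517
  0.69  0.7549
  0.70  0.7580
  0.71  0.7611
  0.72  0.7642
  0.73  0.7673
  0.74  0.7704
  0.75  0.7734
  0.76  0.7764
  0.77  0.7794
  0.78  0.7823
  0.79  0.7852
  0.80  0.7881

£26.66

σ√T = 0.29·√2.5 = 0.4585
d₁ = [ln(90/85) + (0.078 + 0.29²/2)·2.5] / 0.4585 = [0.0572 + 0.3001] / 0.4585 = 0.7792 which rounds to 0.78
d₂ = d₁ − σ√T = 0.7792 − 0.4585 = 0.3207 which rounds to 0.32
exp(−rT) = exp(−0.078·2.5) = 0.8228
N(d₁) = N(0.78) = 0.7823;  N(d₂) = N(0.32) = 0.6255
C = 90·0.7823 − 85·0.8228·0.6255 = 70.4070 − 43.7462 = 26.6608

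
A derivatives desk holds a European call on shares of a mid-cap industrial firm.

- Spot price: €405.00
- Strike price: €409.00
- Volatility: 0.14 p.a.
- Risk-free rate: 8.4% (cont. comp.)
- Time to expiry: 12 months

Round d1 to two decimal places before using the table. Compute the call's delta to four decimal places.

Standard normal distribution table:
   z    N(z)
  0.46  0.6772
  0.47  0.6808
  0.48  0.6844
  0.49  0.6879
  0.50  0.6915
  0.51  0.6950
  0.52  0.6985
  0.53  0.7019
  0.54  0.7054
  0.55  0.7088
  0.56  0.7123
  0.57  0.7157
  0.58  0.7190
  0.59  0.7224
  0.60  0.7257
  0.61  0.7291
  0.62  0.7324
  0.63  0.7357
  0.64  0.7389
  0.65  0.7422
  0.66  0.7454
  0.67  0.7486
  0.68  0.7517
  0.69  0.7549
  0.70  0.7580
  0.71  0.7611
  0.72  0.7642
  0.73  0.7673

σ√T = 0.14 × 1.0000 = 0.1400
ln(S/K) + (r + σ²/2)T = ln(405/409) + (0.084 + 0.14²/2)·1 = -0.0098 + 0.0938 = 0.0840
d₁ = 0.0840 / 0.1400 = 0.5998 → 0.60
N(d₁) = N(0.60) = 0.7257
Δ_call = N(d₁) = 0.7257

0.7257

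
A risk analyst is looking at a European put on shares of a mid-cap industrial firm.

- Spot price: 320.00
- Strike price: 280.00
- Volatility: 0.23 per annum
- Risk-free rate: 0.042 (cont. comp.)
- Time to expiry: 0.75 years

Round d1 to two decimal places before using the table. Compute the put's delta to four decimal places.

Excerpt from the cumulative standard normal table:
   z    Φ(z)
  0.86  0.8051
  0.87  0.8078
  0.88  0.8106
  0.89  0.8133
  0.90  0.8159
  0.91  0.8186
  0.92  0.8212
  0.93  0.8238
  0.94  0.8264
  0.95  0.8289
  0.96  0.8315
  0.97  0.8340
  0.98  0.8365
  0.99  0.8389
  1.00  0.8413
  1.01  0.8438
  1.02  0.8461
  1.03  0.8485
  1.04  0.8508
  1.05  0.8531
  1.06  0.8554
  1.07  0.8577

-0.1762

σ√T = 0.23 × 0.8660 = 0.1992
d₁ = [ln(320/280) + (0.042 + 0.23²/2)·0.75] / 0.1992 = [0.1335 + 0.0513] / 0.1992 = 0.9281 ≈ 0.93
N(d₁) = N(0.93) = 0.8238
Δ_put = N(d₁) − 1 = 0.8238 − 1 = -0.1762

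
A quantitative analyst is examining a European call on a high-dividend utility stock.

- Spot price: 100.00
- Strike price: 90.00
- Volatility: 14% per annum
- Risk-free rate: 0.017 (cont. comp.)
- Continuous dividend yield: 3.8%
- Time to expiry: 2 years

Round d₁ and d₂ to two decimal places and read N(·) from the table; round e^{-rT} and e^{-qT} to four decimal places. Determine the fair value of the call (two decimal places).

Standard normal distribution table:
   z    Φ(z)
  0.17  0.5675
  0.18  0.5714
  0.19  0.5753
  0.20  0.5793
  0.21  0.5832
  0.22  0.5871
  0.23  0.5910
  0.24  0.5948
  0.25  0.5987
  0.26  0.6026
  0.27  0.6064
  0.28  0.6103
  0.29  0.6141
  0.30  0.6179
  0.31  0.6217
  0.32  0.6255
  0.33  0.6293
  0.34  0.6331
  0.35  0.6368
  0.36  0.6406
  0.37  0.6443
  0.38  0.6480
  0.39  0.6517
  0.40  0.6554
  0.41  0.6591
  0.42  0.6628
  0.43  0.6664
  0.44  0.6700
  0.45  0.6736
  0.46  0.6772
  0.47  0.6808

T = 2;  σ√T = 0.1980
d₁ = [ln(100/90) + (0.017 − 0.038 + ½·0.14²)·2] / (σ√T) = (0.1054 − 0.0224) / 0.1980 = 0.4190 ≈ 0.42
d₂ = 0.4190 − 0.1980 = 0.2210 ≈ 0.22
exp(−qT) = exp(−0.038·2) = 0.9268;  exp(−rT) = exp(−0.017·2) = 0.9666
N(d₁) = N(0.42) = 0.6628;  N(d₂) = N(0.22) = 0.5871
C = 100·0.9268·0.6628 − 90·0.9666·0.5871 = 61.4283 − 51.0742 = 10.3541

10.35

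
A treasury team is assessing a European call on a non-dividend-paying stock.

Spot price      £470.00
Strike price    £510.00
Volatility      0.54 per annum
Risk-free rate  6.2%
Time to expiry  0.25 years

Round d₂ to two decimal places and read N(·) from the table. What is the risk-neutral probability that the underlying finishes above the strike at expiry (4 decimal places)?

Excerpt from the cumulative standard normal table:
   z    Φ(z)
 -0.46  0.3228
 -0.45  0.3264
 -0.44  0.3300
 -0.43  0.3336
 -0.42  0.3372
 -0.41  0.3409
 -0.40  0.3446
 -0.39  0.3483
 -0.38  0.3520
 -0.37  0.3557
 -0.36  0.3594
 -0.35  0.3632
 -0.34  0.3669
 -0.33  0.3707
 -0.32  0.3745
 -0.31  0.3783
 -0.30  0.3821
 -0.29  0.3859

T = 0.25;  σ√T = 0.2700
d₁ = [ln(470/510) + (0.062 + 0.54²/2)·0.25] / 0.2700 = [-0.0817 + 0.0520] / 0.2700 = -0.1101 ≈ -0.11
d₂ = d₁ − σ√T = -0.1101 − 0.2700 = -0.3801 ≈ -0.38
Pr(exercise) under Q = N(d₂) = 0.3520

0.3520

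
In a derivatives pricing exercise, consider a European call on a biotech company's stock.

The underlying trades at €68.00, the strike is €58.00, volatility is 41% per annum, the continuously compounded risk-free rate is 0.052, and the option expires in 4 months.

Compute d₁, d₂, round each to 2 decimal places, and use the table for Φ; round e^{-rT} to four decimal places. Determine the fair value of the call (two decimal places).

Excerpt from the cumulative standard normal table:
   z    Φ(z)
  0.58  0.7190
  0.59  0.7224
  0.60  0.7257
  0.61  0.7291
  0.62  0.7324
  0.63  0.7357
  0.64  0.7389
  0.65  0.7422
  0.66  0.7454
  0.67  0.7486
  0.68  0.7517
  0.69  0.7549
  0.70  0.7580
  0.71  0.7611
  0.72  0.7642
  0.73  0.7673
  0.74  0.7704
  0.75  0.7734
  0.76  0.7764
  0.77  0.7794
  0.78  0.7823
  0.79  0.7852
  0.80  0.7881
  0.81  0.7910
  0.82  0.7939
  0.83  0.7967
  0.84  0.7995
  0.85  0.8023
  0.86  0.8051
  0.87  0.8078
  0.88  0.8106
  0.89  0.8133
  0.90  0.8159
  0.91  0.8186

€12.81

T = 0.3333;  σ√T = 0.2367
d₁ = [ln(68/58) + (0.052 + ½·0.41²)·0.3333] / (σ√T) = (0.1591 + 0.0453) / 0.2367 = 0.8636 which rounds to 0.86
d₂ = 0.8636 − 0.2367 = 0.6268 which rounds to 0.63
e^(−rT) = e^(−0.052·0.3333) = 0.9828
N(d₁) = N(0.86) = 0.8051;  N(d₂) = N(0.63) = 0.7357
C = 68·0.8051 − 58·0.9828·0.7357 = 54.7468 − 41.9367 = 12.8101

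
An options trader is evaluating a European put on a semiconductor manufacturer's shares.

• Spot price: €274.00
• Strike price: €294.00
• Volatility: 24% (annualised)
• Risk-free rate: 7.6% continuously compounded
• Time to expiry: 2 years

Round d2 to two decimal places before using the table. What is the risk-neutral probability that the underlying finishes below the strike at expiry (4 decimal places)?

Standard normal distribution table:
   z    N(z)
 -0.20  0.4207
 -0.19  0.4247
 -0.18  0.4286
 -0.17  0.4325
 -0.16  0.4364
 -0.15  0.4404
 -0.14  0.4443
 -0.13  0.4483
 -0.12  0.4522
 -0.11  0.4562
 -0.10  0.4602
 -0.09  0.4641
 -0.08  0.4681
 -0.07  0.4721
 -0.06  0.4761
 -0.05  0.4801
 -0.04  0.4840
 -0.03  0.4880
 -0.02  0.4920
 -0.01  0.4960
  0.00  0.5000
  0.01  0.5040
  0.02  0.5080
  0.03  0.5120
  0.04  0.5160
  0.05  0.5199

σ√T = 0.24·√2 = 0.3394
ln(S/K) + (r + σ²/2)T = ln(274/294) + (0.076 + 0.24²/2)·2 = -0.0705 + 0.2096 = 0.1391
d₁ = 0.1391 / 0.3394 = 0.4100 which rounds to 0.41
d₂ = d₁ − σ√T = 0.4100 − 0.3394 = 0.0706 which rounds to 0.07
Pr(exercise) under Q = N(−d₂) = N(-0.07) = 0.4721

0.4721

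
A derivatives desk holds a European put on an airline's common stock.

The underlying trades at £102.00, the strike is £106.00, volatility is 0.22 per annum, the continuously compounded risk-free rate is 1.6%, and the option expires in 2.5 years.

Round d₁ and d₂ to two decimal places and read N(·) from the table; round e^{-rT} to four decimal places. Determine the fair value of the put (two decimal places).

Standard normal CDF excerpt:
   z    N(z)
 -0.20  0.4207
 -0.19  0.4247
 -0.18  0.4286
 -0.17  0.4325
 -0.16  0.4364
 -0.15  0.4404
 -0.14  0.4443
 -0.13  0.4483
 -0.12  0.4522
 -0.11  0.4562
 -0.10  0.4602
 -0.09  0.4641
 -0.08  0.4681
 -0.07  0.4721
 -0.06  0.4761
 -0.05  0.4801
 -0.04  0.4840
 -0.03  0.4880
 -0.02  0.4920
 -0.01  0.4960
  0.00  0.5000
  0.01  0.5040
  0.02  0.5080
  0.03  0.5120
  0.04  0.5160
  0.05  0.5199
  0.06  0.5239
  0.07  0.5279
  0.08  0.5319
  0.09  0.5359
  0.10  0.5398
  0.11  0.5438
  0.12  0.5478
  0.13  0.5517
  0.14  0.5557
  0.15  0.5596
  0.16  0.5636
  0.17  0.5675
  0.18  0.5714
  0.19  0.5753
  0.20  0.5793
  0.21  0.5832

σ√T = 0.22·√2.5 = 0.3479
d₁ = [ln(102/106) + (0.016 + ½·0.22²)·2.5] / (σ√T) = (-0.0385 + 0.1005) / 0.3479 = 0.1783 → 0.18
d₂ = 0.1783 − 0.3479 = -0.1695 → -0.17
exp(−rT) = exp(−0.016·2.5) = 0.9608
N(−d₂) = N(0.17) = 0.5675;  N(−d₁) = N(-0.18) = 0.4286
P = 106·0.9608·0.5675 − 102·0.4286 = 57.7969 − 43.7172 = 14.0797

£14.08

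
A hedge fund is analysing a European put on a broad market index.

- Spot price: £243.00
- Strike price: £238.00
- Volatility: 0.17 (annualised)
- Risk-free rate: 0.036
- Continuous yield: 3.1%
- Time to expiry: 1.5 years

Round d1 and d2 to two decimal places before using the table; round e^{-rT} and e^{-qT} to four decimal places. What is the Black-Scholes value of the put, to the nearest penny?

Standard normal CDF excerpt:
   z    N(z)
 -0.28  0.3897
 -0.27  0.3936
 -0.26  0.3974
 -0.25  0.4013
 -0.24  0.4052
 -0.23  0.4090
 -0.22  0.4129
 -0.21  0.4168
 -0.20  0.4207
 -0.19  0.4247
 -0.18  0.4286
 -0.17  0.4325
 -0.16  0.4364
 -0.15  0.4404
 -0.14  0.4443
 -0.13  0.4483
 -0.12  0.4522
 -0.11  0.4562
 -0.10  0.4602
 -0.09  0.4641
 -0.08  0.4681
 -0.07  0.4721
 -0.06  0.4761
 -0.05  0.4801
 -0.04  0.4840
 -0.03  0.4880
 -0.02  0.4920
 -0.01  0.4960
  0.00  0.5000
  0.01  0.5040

σ√T = 0.17·√1.5 = 0.2082
d₁ = [ln(243/238) + (0.036 − 0.031 + 0.17²/2)·1.5] / 0.2082 = [0.0208 + 0.0292] / 0.2082 = 0.2400 → 0.24
d₂ = d₁ − σ√T = 0.2400 − 0.2082 = 0.0318 → 0.03
exp(−qT) = exp(−0.031·1.5) = 0.9546;  exp(−rT) = exp(−0.036·1.5) = 0.9474
P = 238·0.9474·N(-0.03) − 243·0.9546·N(-0.24) = 238·0.9474·0.4880 − 243·0.9546·0.4052 = 110.0348 − 93.9934 = 16.0415

£16.04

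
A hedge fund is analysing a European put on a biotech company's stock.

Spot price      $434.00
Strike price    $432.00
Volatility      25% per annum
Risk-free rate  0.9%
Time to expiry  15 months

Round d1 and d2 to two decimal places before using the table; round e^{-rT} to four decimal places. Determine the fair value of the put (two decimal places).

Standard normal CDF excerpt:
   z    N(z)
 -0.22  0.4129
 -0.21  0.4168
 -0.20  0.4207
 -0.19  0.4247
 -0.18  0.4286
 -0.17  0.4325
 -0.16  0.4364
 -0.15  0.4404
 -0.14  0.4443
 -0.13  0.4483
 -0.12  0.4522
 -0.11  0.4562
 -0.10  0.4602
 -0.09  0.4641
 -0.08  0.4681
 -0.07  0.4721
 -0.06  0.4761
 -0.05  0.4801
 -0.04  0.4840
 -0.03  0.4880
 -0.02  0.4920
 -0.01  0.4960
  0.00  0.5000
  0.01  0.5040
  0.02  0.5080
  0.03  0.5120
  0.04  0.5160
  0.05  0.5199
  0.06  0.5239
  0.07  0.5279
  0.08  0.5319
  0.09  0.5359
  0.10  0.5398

$44.62

σ√T = 0.25·√1.25 = 0.2795
d₁ = [ln(434/432) + (0.009 + 0.25²/2)·1.25] / 0.2795 = [0.0046 + 0.0503] / 0.2795 = 0.1965 ⇒ 0.20
d₂ = d₁ − σ√T = 0.1965 − 0.2795 = -0.0830 ⇒ -0.08
exp(−rT) = exp(−0.009·1.25) = 0.9888
N(−d₂) = N(0.08) = 0.5319;  N(−d₁) = N(-0.20) = 0.4207
P = 432·0.9888·0.5319 − 434·0.4207 = 227.2073 − 182.5838 = 44.6235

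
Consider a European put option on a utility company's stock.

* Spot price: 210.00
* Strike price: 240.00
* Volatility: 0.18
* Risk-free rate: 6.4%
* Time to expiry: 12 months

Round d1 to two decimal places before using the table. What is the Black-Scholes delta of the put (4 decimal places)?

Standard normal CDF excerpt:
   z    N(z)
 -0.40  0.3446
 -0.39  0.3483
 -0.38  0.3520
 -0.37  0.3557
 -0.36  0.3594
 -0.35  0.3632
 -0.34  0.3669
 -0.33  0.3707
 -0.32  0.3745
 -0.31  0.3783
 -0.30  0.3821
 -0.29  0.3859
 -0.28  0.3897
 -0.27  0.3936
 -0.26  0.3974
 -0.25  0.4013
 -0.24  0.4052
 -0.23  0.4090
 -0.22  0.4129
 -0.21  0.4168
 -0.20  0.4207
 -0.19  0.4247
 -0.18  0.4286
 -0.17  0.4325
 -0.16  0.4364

-0.6179

σ√T = 0.18 × 1.0000 = 0.1800
d₁ = [ln(210/240) + (0.064 + 0.18²/2)·1] / 0.1800 = [-0.1335 + 0.0802] / 0.1800 = -0.2963 ≈ -0.30
N(d₁) = N(-0.30) = 0.3821
Δ_put = N(d₁) − 1 = 0.3821 − 1 = -0.6179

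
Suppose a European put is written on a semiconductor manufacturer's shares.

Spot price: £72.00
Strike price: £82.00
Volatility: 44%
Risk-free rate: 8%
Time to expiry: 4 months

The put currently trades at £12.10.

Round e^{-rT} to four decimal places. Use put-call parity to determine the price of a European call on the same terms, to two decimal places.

£4.26

exp(−rT) = exp(−0.08·0.3333) = 0.9737
Put-call parity: C − P = S − K·e^(−rT) = 72 − 82·0.9737 = 72 − 79.8434 = -7.8434
C = P + (C − P) = 12.10 + (-7.8434) = 4.2566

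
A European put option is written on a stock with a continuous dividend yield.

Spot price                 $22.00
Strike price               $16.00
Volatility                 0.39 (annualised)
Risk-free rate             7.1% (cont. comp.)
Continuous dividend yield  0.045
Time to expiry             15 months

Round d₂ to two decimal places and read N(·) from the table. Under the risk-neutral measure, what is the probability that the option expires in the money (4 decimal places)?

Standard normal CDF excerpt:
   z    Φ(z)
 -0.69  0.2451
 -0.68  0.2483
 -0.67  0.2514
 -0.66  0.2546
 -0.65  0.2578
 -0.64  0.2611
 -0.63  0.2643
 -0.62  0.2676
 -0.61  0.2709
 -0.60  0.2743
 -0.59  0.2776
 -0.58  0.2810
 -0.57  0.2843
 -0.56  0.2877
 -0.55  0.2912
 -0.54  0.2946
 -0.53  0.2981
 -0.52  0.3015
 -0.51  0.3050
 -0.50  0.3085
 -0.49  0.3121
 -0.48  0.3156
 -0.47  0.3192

T = 1.25;  σ√T = 0.4360
ln(S/K) + (r − q + σ²/2)T = ln(22/16) + (0.071 − 0.045 + 0.39²/2)·1.25 = 0.3185 + 0.1276 = 0.4460
d₁ = 0.4460 / 0.4360 = 1.0229 ⇒ 1.02
d₂ = d₁ − σ√T = 1.0229 − 0.4360 = 0.5869 ⇒ 0.59
Risk-neutral Pr[S_T < K] = N(−d₂) = N(-0.59) = 0.2776

0.2776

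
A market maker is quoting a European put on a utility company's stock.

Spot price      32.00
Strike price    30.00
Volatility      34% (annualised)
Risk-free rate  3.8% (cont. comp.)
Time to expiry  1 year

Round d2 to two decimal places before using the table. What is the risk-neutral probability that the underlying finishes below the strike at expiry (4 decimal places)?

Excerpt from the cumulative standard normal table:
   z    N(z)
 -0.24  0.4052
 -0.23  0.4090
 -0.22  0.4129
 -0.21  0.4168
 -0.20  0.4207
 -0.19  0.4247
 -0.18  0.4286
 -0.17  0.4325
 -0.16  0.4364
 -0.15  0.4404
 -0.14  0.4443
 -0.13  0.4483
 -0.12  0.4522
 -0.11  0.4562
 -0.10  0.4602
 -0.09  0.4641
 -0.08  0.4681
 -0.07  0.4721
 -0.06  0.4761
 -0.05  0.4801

T = 1;  σ√T = 0.3400
d₁ = [ln(32/30) + (0.038 + 0.34²/2)·1] / 0.3400 = [0.0645 + 0.0958] / 0.3400 = 0.4716 which rounds to 0.47
d₂ = d₁ − σ√T = 0.4716 − 0.3400 = 0.1316 which rounds to 0.13
Risk-neutral Pr[S_T < K] = N(−d₂) = N(-0.13) = 0.4483

0.4483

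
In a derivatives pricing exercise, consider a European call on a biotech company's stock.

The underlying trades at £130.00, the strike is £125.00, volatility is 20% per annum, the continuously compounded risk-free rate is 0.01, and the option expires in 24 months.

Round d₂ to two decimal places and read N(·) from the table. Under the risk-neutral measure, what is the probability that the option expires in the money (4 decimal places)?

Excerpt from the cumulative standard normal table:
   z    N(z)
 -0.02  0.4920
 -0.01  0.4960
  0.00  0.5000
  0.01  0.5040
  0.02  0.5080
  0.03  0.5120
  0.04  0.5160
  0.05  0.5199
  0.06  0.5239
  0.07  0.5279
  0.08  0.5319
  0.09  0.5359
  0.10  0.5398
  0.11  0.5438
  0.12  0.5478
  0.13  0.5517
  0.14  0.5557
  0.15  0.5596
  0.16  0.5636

T = 2;  σ√T = 0.2828
d₁ = [ln(130/125) + (0.01 + 0.2²/2)·2] / 0.2828 = [0.0392 + 0.0600] / 0.2828 = 0.3508 which rounds to 0.35
d₂ = d₁ − σ√T = 0.3508 − 0.2828 = 0.0680 which rounds to 0.07
Pr(exercise) under Q = N(d₂) = 0.5279

0.5279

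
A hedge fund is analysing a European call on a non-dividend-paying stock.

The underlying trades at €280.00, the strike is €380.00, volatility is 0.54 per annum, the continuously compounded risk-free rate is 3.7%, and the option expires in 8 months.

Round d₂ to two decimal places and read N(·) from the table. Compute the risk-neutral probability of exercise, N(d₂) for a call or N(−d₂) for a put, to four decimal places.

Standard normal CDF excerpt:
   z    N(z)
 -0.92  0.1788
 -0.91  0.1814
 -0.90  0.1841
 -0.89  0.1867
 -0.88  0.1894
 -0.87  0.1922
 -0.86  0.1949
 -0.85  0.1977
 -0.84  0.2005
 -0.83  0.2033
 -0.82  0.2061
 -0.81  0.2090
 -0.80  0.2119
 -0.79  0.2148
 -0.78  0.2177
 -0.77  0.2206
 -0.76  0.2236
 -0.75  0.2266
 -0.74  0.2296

0.1949

σ√T = 0.54 × 0.8165 = 0.4409
d₁ = [ln(280/380) + (0.037 + ½·0.54²)·0.6667] / (σ√T) = (-0.3054 + 0.1219) / 0.4409 = -0.4162 → -0.42
d₂ = -0.4162 − 0.4409 = -0.8571 → -0.86
Risk-neutral Pr[S_T > K] = N(d₂) = N(-0.86) = 0.1949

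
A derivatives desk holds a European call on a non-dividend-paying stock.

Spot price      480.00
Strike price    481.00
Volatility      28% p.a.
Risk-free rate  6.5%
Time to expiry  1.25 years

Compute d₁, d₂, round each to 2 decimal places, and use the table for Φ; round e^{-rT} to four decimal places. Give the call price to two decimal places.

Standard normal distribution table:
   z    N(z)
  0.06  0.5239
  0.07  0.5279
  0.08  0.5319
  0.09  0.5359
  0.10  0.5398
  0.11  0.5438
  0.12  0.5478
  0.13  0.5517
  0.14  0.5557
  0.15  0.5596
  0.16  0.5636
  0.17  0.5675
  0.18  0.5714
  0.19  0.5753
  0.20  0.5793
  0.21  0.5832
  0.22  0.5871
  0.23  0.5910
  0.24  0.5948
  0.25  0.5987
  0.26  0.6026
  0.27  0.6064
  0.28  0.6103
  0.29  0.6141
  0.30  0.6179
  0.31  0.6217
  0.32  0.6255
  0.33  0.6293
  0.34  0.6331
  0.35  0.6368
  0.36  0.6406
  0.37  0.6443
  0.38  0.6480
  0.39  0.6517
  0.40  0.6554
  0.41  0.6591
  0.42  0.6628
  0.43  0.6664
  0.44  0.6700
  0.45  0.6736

σ√T = 0.28 × 1.1180 = 0.3130
d₁ = [ln(480/481) + (0.065 + 0.28²/2)·1.25] / 0.3130 = [-0.0021 + 0.1303] / 0.3130 = 0.4094 ≈ 0.41
d₂ = d₁ − σ√T = 0.4094 − 0.3130 = 0.0964 ≈ 0.10
e^(−rT) = e^(−0.065·1.25) = 0.9220
N(d₁) = N(0.41) = 0.6591;  N(d₂) = N(0.10) = 0.5398
C = 480·0.6591 − 481·0.9220·0.5398 = 316.3680 − 239.3916 = 76.9764

76.98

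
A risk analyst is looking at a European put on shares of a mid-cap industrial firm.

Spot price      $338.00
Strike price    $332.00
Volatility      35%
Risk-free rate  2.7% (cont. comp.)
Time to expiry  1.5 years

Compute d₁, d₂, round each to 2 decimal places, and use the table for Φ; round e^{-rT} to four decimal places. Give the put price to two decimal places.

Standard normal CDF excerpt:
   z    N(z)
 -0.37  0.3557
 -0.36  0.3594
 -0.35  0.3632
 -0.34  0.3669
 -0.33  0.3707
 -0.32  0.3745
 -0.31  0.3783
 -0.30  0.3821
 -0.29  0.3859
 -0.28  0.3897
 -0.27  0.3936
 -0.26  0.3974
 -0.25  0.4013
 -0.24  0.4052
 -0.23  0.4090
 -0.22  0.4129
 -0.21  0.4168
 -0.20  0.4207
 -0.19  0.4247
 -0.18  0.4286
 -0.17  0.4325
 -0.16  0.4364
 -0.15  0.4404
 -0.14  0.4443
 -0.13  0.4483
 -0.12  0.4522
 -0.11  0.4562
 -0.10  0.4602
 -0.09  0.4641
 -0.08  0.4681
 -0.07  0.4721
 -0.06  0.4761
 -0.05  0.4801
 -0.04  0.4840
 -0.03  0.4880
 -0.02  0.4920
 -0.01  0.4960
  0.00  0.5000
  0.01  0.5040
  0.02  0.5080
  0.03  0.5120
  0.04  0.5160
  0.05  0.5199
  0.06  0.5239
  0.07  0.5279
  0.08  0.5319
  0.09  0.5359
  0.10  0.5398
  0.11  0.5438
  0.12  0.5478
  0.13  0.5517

T = 1.5;  σ√T = 0.4287
d₁ = [ln(338/332) + (0.027 + ½·0.35²)·1.5] / (σ√T) = (0.0179 + 0.1324) / 0.4287 = 0.3506 → 0.35
d₂ = 0.3506 − 0.4287 = -0.0781 → -0.08
exp(−rT) = exp(−0.027·1.5) = 0.9603
N(−d₂) = N(0.08) = 0.5319;  N(−d₁) = N(-0.35) = 0.3632
P = 332·0.9603·0.5319 − 338·0.3632 = 169.5801 − 122.7616 = 46.8185

$46.82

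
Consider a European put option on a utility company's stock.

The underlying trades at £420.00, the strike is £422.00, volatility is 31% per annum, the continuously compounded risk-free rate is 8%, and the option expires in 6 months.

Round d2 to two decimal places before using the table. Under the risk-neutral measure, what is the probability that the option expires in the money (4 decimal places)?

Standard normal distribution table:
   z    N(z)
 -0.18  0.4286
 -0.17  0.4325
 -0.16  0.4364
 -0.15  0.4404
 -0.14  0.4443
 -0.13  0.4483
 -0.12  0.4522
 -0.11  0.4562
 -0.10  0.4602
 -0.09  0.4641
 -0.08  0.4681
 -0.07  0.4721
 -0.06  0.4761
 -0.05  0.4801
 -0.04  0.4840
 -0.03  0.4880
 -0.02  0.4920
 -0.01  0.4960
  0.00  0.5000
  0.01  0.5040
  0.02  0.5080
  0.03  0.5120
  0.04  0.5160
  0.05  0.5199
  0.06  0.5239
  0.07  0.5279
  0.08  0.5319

T = 0.5;  σ√T = 0.2192
d₁ = [ln(420/422) + (0.08 + 0.31²/2)·0.5] / 0.2192 = [-0.0048 + 0.0640] / 0.2192 = 0.2704 ≈ 0.27
d₂ = d₁ − σ√T = 0.2704 − 0.2192 = 0.0512 ≈ 0.05
Pr(exercise) under Q = N(−d₂) = N(-0.05) = 0.4801

0.4801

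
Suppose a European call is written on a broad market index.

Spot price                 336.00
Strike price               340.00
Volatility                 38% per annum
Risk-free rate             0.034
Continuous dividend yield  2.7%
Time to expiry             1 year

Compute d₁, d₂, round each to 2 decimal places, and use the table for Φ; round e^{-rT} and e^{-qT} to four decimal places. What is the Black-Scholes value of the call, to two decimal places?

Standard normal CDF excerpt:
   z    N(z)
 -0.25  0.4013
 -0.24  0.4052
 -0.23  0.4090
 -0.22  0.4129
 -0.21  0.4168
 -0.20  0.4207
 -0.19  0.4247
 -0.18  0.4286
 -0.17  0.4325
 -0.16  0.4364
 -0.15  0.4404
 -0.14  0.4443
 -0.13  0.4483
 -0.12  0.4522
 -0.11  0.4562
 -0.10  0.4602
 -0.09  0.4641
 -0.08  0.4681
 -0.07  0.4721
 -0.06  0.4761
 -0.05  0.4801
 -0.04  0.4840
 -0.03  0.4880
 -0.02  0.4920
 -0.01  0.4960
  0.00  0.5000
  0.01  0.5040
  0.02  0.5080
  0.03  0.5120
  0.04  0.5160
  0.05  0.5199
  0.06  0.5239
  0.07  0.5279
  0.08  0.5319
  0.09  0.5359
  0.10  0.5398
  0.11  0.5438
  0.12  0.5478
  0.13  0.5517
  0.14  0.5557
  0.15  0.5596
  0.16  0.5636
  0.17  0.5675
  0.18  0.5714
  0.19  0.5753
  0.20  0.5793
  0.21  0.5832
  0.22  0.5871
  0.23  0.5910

48.62

T = 1;  σ√T = 0.3800
ln(S/K) + (r − q + σ²/2)T = ln(336/340) + (0.034 − 0.027 + 0.38²/2)·1 = -0.0118 + 0.0792 = 0.0674
d₁ = 0.0674 / 0.3800 = 0.1773 ⇒ 0.18
d₂ = d₁ − σ√T = 0.1773 − 0.3800 = -0.2027 ⇒ -0.20
exp(−qT) = exp(−0.027·1) = 0.9734;  exp(−rT) = exp(−0.034·1) = 0.9666
N(d₁) = N(0.18) = 0.5714;  N(d₂) = N(-0.20) = 0.4207
C = 336·0.9734·0.5714 − 340·0.9666·0.4207 = 186.8835 − 138.2605 = 48.6229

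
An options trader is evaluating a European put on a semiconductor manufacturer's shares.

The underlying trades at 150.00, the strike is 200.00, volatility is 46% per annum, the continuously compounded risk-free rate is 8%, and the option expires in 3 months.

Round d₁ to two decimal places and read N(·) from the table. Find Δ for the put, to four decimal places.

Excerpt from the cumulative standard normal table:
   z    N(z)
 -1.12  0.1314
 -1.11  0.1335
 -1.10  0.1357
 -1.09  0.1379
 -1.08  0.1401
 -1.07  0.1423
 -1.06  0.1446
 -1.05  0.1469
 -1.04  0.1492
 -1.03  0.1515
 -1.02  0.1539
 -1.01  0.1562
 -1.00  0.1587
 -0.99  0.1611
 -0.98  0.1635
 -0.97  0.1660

T = 0.25;  σ√T = 0.2300
d₁ = [ln(150/200) + (0.08 + 0.46²/2)·0.25] / 0.2300 = [-0.2877 + 0.0465] / 0.2300 = -1.0488 which rounds to -1.05
N(d₁) = N(-1.05) = 0.1469
Δ_put = N(d₁) − 1 = 0.1469 − 1 = -0.8531

-0.8531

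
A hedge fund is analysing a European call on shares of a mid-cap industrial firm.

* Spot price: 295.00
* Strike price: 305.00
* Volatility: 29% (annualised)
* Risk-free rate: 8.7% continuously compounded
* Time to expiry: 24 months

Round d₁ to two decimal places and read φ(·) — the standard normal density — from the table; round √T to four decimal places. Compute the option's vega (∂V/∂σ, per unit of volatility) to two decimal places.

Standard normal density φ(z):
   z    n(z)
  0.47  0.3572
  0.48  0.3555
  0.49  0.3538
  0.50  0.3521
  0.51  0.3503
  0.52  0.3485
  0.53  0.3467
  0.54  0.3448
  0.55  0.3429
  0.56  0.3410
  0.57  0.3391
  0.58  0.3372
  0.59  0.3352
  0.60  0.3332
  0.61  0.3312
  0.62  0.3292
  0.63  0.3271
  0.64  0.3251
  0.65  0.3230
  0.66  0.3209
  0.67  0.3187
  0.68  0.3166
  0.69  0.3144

σ√T = 0.29·√2 = 0.4101
d₁ = [ln(295/305) + (0.087 + ½·0.29²)·2] / (σ√T) = (-0.0333 + 0.2581) / 0.4101 = 0.5480 ⇒ 0.55
√T = √2 = 1.4142
φ(d₁) = φ(0.55) = 0.3429
vega = S·φ(d₁)·√T = 295·0.3429·1.4142 = 143.0541

143.05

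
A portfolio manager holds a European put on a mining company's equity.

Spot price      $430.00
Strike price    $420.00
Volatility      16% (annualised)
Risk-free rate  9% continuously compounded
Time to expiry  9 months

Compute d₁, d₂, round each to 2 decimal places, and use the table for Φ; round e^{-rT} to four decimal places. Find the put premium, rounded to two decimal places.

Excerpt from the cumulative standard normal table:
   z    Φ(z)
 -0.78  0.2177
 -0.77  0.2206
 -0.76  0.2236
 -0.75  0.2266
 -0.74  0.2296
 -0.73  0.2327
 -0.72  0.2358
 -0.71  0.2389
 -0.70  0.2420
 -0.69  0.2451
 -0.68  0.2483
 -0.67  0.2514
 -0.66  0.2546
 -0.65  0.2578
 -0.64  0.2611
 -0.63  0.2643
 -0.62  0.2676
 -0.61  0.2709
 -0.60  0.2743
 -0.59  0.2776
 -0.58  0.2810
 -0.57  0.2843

σ√T = 0.16 × 0.8660 = 0.1386
d₁ = [ln(430/420) + (0.09 + 0.16²/2)·0.75] / 0.1386 = [0.0235 + 0.0771] / 0.1386 = 0.7262 → 0.73
d₂ = d₁ − σ√T = 0.7262 − 0.1386 = 0.5877 → 0.59
e^(−rT) = e^(−0.09·0.75) = 0.9347
N(−d₂) = N(-0.59) = 0.2776;  N(−d₁) = N(-0.73) = 0.2327
P = 420·0.9347·0.2776 − 430·0.2327 = 108.9785 − 100.0610 = 8.9175

$8.92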